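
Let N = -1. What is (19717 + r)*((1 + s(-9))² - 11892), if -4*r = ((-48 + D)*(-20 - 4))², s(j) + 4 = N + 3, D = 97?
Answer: 3876787057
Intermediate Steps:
s(j) = -2 (s(j) = -4 + (-1 + 3) = -4 + 2 = -2)
r = -345744 (r = -(-48 + 97)²*(-20 - 4)²/4 = -(49*(-24))²/4 = -¼*(-1176)² = -¼*1382976 = -345744)
(19717 + r)*((1 + s(-9))² - 11892) = (19717 - 345744)*((1 - 2)² - 11892) = -326027*((-1)² - 11892) = -326027*(1 - 11892) = -326027*(-11891) = 3876787057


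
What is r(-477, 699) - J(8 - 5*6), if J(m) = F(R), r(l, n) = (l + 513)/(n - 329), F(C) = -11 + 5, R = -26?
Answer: 1128/185 ≈ 6.0973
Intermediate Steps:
F(C) = -6
r(l, n) = (513 + l)/(-329 + n)
J(m) = -6
r(-477, 699) - J(8 - 5*6) = (513 - 477)/(-329 + 699) - 1*(-6) = 36/370 + 6 = (1/370)*36 + 6 = 18/185 + 6 = 1128/185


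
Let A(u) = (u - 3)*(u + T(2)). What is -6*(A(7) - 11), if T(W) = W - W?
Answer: -102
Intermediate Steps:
T(W) = 0
A(u) = u*(-3 + u) (A(u) = (u - 3)*(u + 0) = (-3 + u)*u = u*(-3 + u))
-6*(A(7) - 11) = -6*(7*(-3 + 7) - 11) = -6*(7*4 - 11) = -6*(28 - 11) = -6*17 = -102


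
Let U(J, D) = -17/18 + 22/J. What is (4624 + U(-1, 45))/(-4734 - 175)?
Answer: -82819/88362 ≈ -0.93727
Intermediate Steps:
U(J, D) = -17/18 + 22/J (U(J, D) = -17*1/18 + 22/J = -17/18 + 22/J)
(4624 + U(-1, 45))/(-4734 - 175) = (4624 + (-17/18 + 22/(-1)))/(-4734 - 175) = (4624 + (-17/18 + 22*(-1)))/(-4909) = (4624 + (-17/18 - 22))*(-1/4909) = (4624 - 413/18)*(-1/4909) = (82819/18)*(-1/4909) = -82819/88362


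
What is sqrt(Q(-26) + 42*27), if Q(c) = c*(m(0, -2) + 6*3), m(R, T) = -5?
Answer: 2*sqrt(199) ≈ 28.213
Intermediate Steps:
Q(c) = 13*c (Q(c) = c*(-5 + 6*3) = c*(-5 + 18) = c*13 = 13*c)
sqrt(Q(-26) + 42*27) = sqrt(13*(-26) + 42*27) = sqrt(-338 + 1134) = sqrt(796) = 2*sqrt(199)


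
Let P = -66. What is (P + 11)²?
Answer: 3025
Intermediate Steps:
(P + 11)² = (-66 + 11)² = (-55)² = 3025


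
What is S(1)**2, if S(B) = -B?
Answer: 1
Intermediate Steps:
S(1)**2 = (-1*1)**2 = (-1)**2 = 1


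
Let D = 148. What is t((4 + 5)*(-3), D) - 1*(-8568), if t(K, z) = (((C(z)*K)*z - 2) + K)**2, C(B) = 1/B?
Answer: 11704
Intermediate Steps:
t(K, z) = (-2 + 2*K)**2 (t(K, z) = (((K/z)*z - 2) + K)**2 = ((K - 2) + K)**2 = ((-2 + K) + K)**2 = (-2 + 2*K)**2)
t((4 + 5)*(-3), D) - 1*(-8568) = 4*(-1 + (4 + 5)*(-3))**2 - 1*(-8568) = 4*(-1 + 9*(-3))**2 + 8568 = 4*(-1 - 27)**2 + 8568 = 4*(-28)**2 + 8568 = 4*784 + 8568 = 3136 + 8568 = 11704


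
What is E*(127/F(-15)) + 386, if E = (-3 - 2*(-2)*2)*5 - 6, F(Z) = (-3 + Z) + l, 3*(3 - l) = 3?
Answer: 3763/16 ≈ 235.19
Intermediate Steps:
l = 2 (l = 3 - 1/3*3 = 3 - 1 = 2)
F(Z) = -1 + Z (F(Z) = (-3 + Z) + 2 = -1 + Z)
E = 19 (E = (-3 + 4*2)*5 - 6 = (-3 + 8)*5 - 6 = 5*5 - 6 = 25 - 6 = 19)
E*(127/F(-15)) + 386 = 19*(127/(-1 - 15)) + 386 = 19*(127/(-16)) + 386 = 19*(127*(-1/16)) + 386 = 19*(-127/16) + 386 = -2413/16 + 386 = 3763/16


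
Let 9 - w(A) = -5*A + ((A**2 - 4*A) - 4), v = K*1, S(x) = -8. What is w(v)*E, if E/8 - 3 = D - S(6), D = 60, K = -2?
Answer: -5112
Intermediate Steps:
v = -2 (v = -2*1 = -2)
w(A) = 13 - A**2 + 9*A (w(A) = 9 - (-5*A + ((A**2 - 4*A) - 4)) = 9 - (-5*A + (-4 + A**2 - 4*A)) = 9 - (-4 + A**2 - 9*A) = 9 + (4 - A**2 + 9*A) = 13 - A**2 + 9*A)
E = 568 (E = 24 + 8*(60 - 1*(-8)) = 24 + 8*(60 + 8) = 24 + 8*68 = 24 + 544 = 568)
w(v)*E = (13 - 1*(-2)**2 + 9*(-2))*568 = (13 - 1*4 - 18)*568 = (13 - 4 - 18)*568 = -9*568 = -5112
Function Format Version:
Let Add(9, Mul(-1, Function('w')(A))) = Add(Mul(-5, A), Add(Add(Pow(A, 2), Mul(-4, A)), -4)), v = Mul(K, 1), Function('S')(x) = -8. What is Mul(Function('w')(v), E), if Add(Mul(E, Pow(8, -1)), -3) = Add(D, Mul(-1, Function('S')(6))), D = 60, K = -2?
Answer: -5112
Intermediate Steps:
v = -2 (v = Mul(-2, 1) = -2)
Function('w')(A) = Add(13, Mul(-1, Pow(A, 2)), Mul(9, A)) (Function('w')(A) = Add(9, Mul(-1, Add(Mul(-5, A), Add(Add(Pow(A, 2), Mul(-4, A)), -4)))) = Add(9, Mul(-1, Add(Mul(-5, A), Add(-4, Pow(A, 2), Mul(-4, A))))) = Add(9, Mul(-1, Add(-4, Pow(A, 2), Mul(-9, A)))) = Add(9, Add(4, Mul(-1, Pow(A, 2)), Mul(9, A))) = Add(13, Mul(-1, Pow(A, 2)), Mul(9, A)))
E = 568 (E = Add(24, Mul(8, Add(60, Mul(-1, -8)))) = Add(24, Mul(8, Add(60, 8))) = Add(24, Mul(8, 68)) = Add(24, 544) = 568)
Mul(Function('w')(v), E) = Mul(Add(13, Mul(-1, Pow(-2, 2)), Mul(9, -2)), 568) = Mul(Add(13, Mul(-1, 4), -18), 568) = Mul(Add(13, -4, -18), 568) = Mul(-9, 568) = -5112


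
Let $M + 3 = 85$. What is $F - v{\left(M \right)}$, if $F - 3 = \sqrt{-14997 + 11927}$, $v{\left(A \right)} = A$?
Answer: $-79 + i \sqrt{3070} \approx -79.0 + 55.408 i$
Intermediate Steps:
$M = 82$ ($M = -3 + 85 = 82$)
$F = 3 + i \sqrt{3070}$ ($F = 3 + \sqrt{-14997 + 11927} = 3 + \sqrt{-3070} = 3 + i \sqrt{3070} \approx 3.0 + 55.408 i$)
$F - v{\left(M \right)} = \left(3 + i \sqrt{3070}\right) - 82 = -79 + i \sqrt{3070}$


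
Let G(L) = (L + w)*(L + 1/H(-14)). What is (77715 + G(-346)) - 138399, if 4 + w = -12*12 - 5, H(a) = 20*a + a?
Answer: 32919679/294 ≈ 1.1197e+5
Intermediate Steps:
H(a) = 21*a
w = -153 (w = -4 + (-12*12 - 5) = -4 + (-144 - 5) = -4 - 149 = -153)
G(L) = (-153 + L)*(-1/294 + L) (G(L) = (L - 153)*(L + 1/(21*(-14))) = (-153 + L)*(L + 1/(-294)) = (-153 + L)*(L - 1/294) = (-153 + L)*(-1/294 + L))
(77715 + G(-346)) - 138399 = (77715 + (51/98 - 1/294*(-346) - 346*(-153 - 346))) - 138399 = (77715 + (51/98 + 173/147 - 346*(-499))) - 138399 = (77715 + (51/98 + 173/147 + 172654)) - 138399 = (77715 + 50760775/294) - 138399 = 73608985/294 - 138399 = 32919679/294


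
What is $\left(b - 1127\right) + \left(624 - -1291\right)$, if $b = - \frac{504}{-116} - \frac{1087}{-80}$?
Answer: $\frac{1869763}{2320} \approx 805.93$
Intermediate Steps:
$b = \frac{41603}{2320}$ ($b = \left(-504\right) \left(- \frac{1}{116}\right) - - \frac{1087}{80} = \frac{126}{29} + \frac{1087}{80} = \frac{41603}{2320} \approx 17.932$)
$\left(b - 1127\right) + \left(624 - -1291\right) = \left(\frac{41603}{2320} - 1127\right) + \left(624 - -1291\right) = \left(\frac{41603}{2320} - 1127\right) + \left(624 + 1291\right) = - \frac{2573037}{2320} + 1915 = \frac{1869763}{2320}$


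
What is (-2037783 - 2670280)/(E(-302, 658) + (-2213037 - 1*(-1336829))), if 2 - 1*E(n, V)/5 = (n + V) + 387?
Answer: 4708063/879913 ≈ 5.3506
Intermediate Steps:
E(n, V) = -1925 - 5*V - 5*n (E(n, V) = 10 - 5*((n + V) + 387) = 10 - 5*((V + n) + 387) = 10 - 5*(387 + V + n) = 10 + (-1935 - 5*V - 5*n) = -1925 - 5*V - 5*n)
(-2037783 - 2670280)/(E(-302, 658) + (-2213037 - 1*(-1336829))) = (-2037783 - 2670280)/((-1925 - 5*658 - 5*(-302)) + (-2213037 - 1*(-1336829))) = -4708063/((-1925 - 3290 + 1510) + (-2213037 + 1336829)) = -4708063/(-3705 - 876208) = -4708063/(-879913) = -4708063*(-1/879913) = 4708063/879913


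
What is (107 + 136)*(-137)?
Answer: -33291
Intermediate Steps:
(107 + 136)*(-137) = 243*(-137) = -33291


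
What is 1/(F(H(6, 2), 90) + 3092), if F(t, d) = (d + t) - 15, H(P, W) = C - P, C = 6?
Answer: 1/3167 ≈ 0.00031576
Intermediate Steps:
H(P, W) = 6 - P
F(t, d) = -15 + d + t
1/(F(H(6, 2), 90) + 3092) = 1/((-15 + 90 + (6 - 1*6)) + 3092) = 1/((-15 + 90 + (6 - 6)) + 3092) = 1/((-15 + 90 + 0) + 3092) = 1/(75 + 3092) = 1/3167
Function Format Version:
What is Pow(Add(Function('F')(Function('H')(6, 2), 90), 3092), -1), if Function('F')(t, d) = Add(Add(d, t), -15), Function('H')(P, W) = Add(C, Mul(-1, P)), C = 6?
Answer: Rational(1, 3167) ≈ 0.00031576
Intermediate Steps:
Function('H')(P, W) = Add(6, Mul(-1, P))
Function('F')(t, d) = Add(-15, d, t)
Pow(Add(Function('F')(Function('H')(6, 2), 90), 3092), -1) = Pow(Add(Add(-15, 90, Add(6, Mul(-1, 6))), 3092), -1) = Pow(Add(Add(-15, 90, Add(6, -6)), 3092), -1) = Pow(Add(Add(-15, 90, 0), 3092), -1) = Pow(Add(75, 3092), -1) = Pow(3167, -1) = Rational(1, 3167)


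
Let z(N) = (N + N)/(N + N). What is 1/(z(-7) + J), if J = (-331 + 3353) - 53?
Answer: 1/2970 ≈ 0.00033670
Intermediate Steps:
z(N) = 1 (z(N) = (2*N)/((2*N)) = (2*N)*(1/(2*N)) = 1)
J = 2969 (J = 3022 - 53 = 2969)
1/(z(-7) + J) = 1/(1 + 2969) = 1/2970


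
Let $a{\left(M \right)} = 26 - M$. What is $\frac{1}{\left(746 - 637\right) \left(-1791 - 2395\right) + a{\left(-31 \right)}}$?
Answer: $- \frac{1}{456217} \approx -2.1919 \cdot 10^{-6}$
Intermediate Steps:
$\frac{1}{\left(746 - 637\right) \left(-1791 - 2395\right) + a{\left(-31 \right)}} = \frac{1}{\left(746 - 637\right) \left(-1791 - 2395\right) + \left(26 - -31\right)} = \frac{1}{109 \left(-4186\right) + \left(26 + 31\right)} = \frac{1}{-456274 + 57} = \frac{1}{-456217} = - \frac{1}{456217}$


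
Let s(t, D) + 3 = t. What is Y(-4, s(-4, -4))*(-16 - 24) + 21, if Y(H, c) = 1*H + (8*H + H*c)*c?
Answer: -939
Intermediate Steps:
s(t, D) = -3 + t
Y(H, c) = H + c*(8*H + H*c)
Y(-4, s(-4, -4))*(-16 - 24) + 21 = (-4*(1 + (-3 - 4)² + 8*(-3 - 4)))*(-16 - 24) + 21 = -4*(1 + (-7)² + 8*(-7))*(-40) + 21 = -4*(1 + 49 - 56)*(-40) + 21 = -4*(-6)*(-40) + 21 = 24*(-40) + 21 = -960 + 21 = -939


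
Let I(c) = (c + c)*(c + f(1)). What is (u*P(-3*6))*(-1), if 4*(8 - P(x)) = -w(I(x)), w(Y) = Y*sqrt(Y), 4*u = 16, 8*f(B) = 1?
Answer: -32 - 3861*sqrt(286)/4 ≈ -16356.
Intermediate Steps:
f(B) = 1/8 (f(B) = (1/8)*1 = 1/8)
u = 4 (u = (1/4)*16 = 4)
I(c) = 2*c*(1/8 + c) (I(c) = (c + c)*(c + 1/8) = (2*c)*(1/8 + c) = 2*c*(1/8 + c))
w(Y) = Y**(3/2)
P(x) = 8 + (x*(1 + 8*x))**(3/2)/32 (P(x) = 8 - (-1)*(x*(1 + 8*x)/4)**(3/2)/4 = 8 - (-1)*(x*(1 + 8*x))**(3/2)/8/4 = 8 - (-1)*(x*(1 + 8*x))**(3/2)/32 = 8 + (x*(1 + 8*x))**(3/2)/32)
(u*P(-3*6))*(-1) = (4*(8 + ((-3*6)*(1 + 8*(-3*6)))**(3/2)/32))*(-1) = (4*(8 + (-18*(1 + 8*(-18)))**(3/2)/32))*(-1) = (4*(8 + (-18*(1 - 144))**(3/2)/32))*(-1) = (4*(8 + (-18*(-143))**(3/2)/32))*(-1) = (4*(8 + 2574**(3/2)/32))*(-1) = (4*(8 + (7722*sqrt(286))/32))*(-1) = (4*(8 + 3861*sqrt(286)/16))*(-1) = (32 + 3861*sqrt(286)/4)*(-1) = -32 - 3861*sqrt(286)/4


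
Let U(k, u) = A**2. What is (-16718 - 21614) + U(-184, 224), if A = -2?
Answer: -38328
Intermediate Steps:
A = -2 (A = -1*2 = -2)
U(k, u) = 4 (U(k, u) = (-2)**2 = 4)
(-16718 - 21614) + U(-184, 224) = (-16718 - 21614) + 4 = -38332 + 4 = -38328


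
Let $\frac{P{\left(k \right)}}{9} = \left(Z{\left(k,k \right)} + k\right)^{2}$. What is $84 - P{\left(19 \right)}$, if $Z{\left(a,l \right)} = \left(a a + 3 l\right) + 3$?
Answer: $-1742316$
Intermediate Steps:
$Z{\left(a,l \right)} = 3 + a^{2} + 3 l$ ($Z{\left(a,l \right)} = \left(a^{2} + 3 l\right) + 3 = 3 + a^{2} + 3 l$)
$P{\left(k \right)} = 9 \left(3 + k^{2} + 4 k\right)^{2}$ ($P{\left(k \right)} = 9 \left(\left(3 + k^{2} + 3 k\right) + k\right)^{2} = 9 \left(3 + k^{2} + 4 k\right)^{2}$)
$84 - P{\left(19 \right)} = 84 - 9 \left(3 + 19^{2} + 4 \cdot 19\right)^{2} = 84 - 9 \left(3 + 361 + 76\right)^{2} = 84 - 9 \cdot 440^{2} = 84 - 9 \cdot 193600 = 84 - 1742400 = -1742316$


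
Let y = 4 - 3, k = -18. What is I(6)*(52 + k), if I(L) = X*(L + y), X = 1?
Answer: 238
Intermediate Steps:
y = 1
I(L) = 1 + L (I(L) = 1*(L + 1) = 1*(1 + L) = 1 + L)
I(6)*(52 + k) = (1 + 6)*(52 - 18) = 7*34 = 238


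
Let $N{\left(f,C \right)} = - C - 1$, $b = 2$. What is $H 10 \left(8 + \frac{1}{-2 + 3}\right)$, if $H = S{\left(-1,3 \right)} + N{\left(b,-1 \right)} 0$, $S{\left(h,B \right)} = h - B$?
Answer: $-360$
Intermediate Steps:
$N{\left(f,C \right)} = -1 - C$
$H = -4$ ($H = \left(-1 - 3\right) + \left(-1 - -1\right) 0 = \left(-1 - 3\right) + \left(-1 + 1\right) 0 = -4 + 0 \cdot 0 = -4 + 0 = -4$)
$H 10 \left(8 + \frac{1}{-2 + 3}\right) = \left(-4\right) 10 \left(8 + \frac{1}{-2 + 3}\right) = - 40 \left(8 + 1^{-1}\right) = - 40 \left(8 + 1\right) = \left(-40\right) 9 = -360$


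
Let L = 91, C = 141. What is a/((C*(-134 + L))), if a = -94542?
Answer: 31514/2021 ≈ 15.593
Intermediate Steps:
a/((C*(-134 + L))) = -94542*1/(141*(-134 + 91)) = -94542/(141*(-43)) = -94542/(-6063) = -94542*(-1/6063) = 31514/2021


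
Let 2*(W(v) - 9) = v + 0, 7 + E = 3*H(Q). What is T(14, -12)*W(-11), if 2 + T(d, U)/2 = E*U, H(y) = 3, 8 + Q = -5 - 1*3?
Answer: -182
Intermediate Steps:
Q = -16 (Q = -8 + (-5 - 1*3) = -8 + (-5 - 3) = -8 - 8 = -16)
E = 2 (E = -7 + 3*3 = -7 + 9 = 2)
W(v) = 9 + v/2 (W(v) = 9 + (v + 0)/2 = 9 + v/2)
T(d, U) = -4 + 4*U (T(d, U) = -4 + 2*(2*U) = -4 + 4*U)
T(14, -12)*W(-11) = (-4 + 4*(-12))*(9 + (1/2)*(-11)) = (-4 - 48)*(9 - 11/2) = -52*7/2 = -182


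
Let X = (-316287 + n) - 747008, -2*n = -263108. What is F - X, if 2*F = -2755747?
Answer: -892265/2 ≈ -4.4613e+5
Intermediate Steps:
n = 131554 (n = -1/2*(-263108) = 131554)
X = -931741 (X = (-316287 + 131554) - 747008 = -184733 - 747008 = -931741)
F = -2755747/2 (F = (1/2)*(-2755747) = -2755747/2 ≈ -1.3779e+6)
F - X = -2755747/2 - 1*(-931741) = -2755747/2 + 931741 = -892265/2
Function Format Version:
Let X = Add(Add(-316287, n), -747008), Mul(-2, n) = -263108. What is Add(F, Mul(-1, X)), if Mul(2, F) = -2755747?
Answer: Rational(-892265, 2) ≈ -4.4613e+5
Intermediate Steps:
n = 131554 (n = Mul(Rational(-1, 2), -263108) = 131554)
X = -931741 (X = Add(Add(-316287, 131554), -747008) = Add(-184733, -747008) = -931741)
F = Rational(-2755747, 2) (F = Mul(Rational(1, 2), -2755747) = Rational(-2755747, 2) ≈ -1.3779e+6)
Add(F, Mul(-1, X)) = Add(Rational(-2755747, 2), Mul(-1, -931741)) = Add(Rational(-2755747, 2), 931741) = Rational(-892265, 2)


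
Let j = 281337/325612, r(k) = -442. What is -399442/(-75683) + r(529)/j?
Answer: -1539993955754/3041775453 ≈ -506.28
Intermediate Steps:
j = 40191/46516 (j = 281337*(1/325612) = 40191/46516 ≈ 0.86403)
-399442/(-75683) + r(529)/j = -399442/(-75683) - 442/40191/46516 = -399442*(-1/75683) - 442*46516/40191 = 399442/75683 - 20560072/40191 = -1539993955754/3041775453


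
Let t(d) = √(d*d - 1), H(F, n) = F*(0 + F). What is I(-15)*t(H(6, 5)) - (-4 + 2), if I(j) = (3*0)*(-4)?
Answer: 2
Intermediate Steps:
I(j) = 0 (I(j) = 0*(-4) = 0)
H(F, n) = F² (H(F, n) = F*F = F²)
t(d) = √(-1 + d²) (t(d) = √(d² - 1) = √(-1 + d²))
I(-15)*t(H(6, 5)) - (-4 + 2) = 0*√(-1 + (6²)²) - (-4 + 2) = 0*√(-1 + 36²) - 1*(-2) = 0*√(-1 + 1296) + 2 = 0*√1295 + 2 = 0 + 2 = 2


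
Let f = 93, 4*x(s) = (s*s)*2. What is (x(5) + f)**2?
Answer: 44521/4 ≈ 11130.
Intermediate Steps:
x(s) = s**2/2 (x(s) = ((s*s)*2)/4 = (s**2*2)/4 = (2*s**2)/4 = s**2/2)
(x(5) + f)**2 = ((1/2)*5**2 + 93)**2 = ((1/2)*25 + 93)**2 = (25/2 + 93)**2 = (211/2)**2 = 44521/4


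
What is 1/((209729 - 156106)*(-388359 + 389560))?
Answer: 1/64401223 ≈ 1.5528e-8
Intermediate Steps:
1/((209729 - 156106)*(-388359 + 389560)) = 1/(53623*1201) = 1/64401223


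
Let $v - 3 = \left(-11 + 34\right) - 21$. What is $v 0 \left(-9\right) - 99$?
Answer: $-99$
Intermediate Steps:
$v = 5$ ($v = 3 + \left(\left(-11 + 34\right) - 21\right) = 3 + \left(23 - 21\right) = 3 + 2 = 5$)
$v 0 \left(-9\right) - 99 = 5 \cdot 0 \left(-9\right) - 99 = 5 \cdot 0 - 99 = 0 - 99 = -99$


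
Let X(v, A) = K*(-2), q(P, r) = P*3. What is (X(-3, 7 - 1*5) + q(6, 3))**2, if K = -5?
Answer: 784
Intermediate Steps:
q(P, r) = 3*P
X(v, A) = 10 (X(v, A) = -5*(-2) = 10)
(X(-3, 7 - 1*5) + q(6, 3))**2 = (10 + 3*6)**2 = (10 + 18)**2 = 28**2 = 784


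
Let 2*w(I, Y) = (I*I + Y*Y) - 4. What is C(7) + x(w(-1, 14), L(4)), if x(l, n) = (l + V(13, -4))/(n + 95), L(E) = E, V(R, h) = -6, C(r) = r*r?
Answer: 9883/198 ≈ 49.914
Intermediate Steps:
C(r) = r²
w(I, Y) = -2 + I²/2 + Y²/2 (w(I, Y) = ((I*I + Y*Y) - 4)/2 = ((I² + Y²) - 4)/2 = (-4 + I² + Y²)/2 = -2 + I²/2 + Y²/2)
x(l, n) = (-6 + l)/(95 + n) (x(l, n) = (l - 6)/(n + 95) = (-6 + l)/(95 + n))
C(7) + x(w(-1, 14), L(4)) = 7² + (-6 + (-2 + (½)*(-1)² + (½)*14²))/(95 + 4) = 49 + (-6 + (-2 + (½)*1 + (½)*196))/99 = 49 + (-6 + (-2 + ½ + 98))/99 = 49 + (-6 + 193/2)/99 = 49 + (1/99)*(181/2) = 49 + 181/198 = 9883/198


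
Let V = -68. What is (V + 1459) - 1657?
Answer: -266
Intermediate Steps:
(V + 1459) - 1657 = (-68 + 1459) - 1657 = 1391 - 1657 = -266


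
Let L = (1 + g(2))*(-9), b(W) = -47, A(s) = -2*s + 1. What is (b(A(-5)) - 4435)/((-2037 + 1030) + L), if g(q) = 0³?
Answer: 2241/508 ≈ 4.4114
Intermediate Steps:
A(s) = 1 - 2*s
g(q) = 0
L = -9 (L = (1 + 0)*(-9) = 1*(-9) = -9)
(b(A(-5)) - 4435)/((-2037 + 1030) + L) = (-47 - 4435)/((-2037 + 1030) - 9) = -4482/(-1007 - 9) = -4482/(-1016) = -4482*(-1/1016) = 2241/508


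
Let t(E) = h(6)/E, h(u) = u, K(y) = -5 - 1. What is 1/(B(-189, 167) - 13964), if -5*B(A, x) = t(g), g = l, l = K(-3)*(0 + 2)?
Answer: -10/139639 ≈ -7.1613e-5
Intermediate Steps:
K(y) = -6
l = -12 (l = -6*(0 + 2) = -6*2 = -12)
g = -12
t(E) = 6/E
B(A, x) = 1/10 (B(A, x) = -6/(5*(-12)) = -6*(-1)/(5*12) = -1/5*(-1/2) = 1/10)
1/(B(-189, 167) - 13964) = 1/(1/10 - 13964) = 1/(-139639/10) = -10/139639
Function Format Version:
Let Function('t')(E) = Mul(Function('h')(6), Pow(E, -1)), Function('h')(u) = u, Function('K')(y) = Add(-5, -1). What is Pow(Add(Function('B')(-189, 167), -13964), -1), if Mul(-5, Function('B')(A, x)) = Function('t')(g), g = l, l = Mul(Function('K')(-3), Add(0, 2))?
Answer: Rational(-10, 139639) ≈ -7.1613e-5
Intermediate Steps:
Function('K')(y) = -6
l = -12 (l = Mul(-6, Add(0, 2)) = Mul(-6, 2) = -12)
g = -12
Function('t')(E) = Mul(6, Pow(E, -1))
Function('B')(A, x) = Rational(1, 10) (Function('B')(A, x) = Mul(Rational(-1, 5), Mul(6, Pow(-12, -1))) = Mul(Rational(-1, 5), Mul(6, Rational(-1, 12))) = Mul(Rational(-1, 5), Rational(-1, 2)) = Rational(1, 10))
Pow(Add(Function('B')(-189, 167), -13964), -1) = Pow(Add(Rational(1, 10), -13964), -1) = Pow(Rational(-139639, 10), -1) = Rational(-10, 139639)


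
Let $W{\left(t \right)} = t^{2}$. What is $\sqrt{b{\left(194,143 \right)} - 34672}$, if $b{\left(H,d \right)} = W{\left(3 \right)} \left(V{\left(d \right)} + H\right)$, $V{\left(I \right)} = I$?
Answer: $i \sqrt{31639} \approx 177.87 i$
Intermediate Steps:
$b{\left(H,d \right)} = 9 H + 9 d$ ($b{\left(H,d \right)} = 3^{2} \left(d + H\right) = 9 \left(H + d\right) = 9 H + 9 d$)
$\sqrt{b{\left(194,143 \right)} - 34672} = \sqrt{\left(9 \cdot 194 + 9 \cdot 143\right) - 34672} = \sqrt{\left(1746 + 1287\right) - 34672} = \sqrt{3033 - 34672} = \sqrt{-31639} = i \sqrt{31639}$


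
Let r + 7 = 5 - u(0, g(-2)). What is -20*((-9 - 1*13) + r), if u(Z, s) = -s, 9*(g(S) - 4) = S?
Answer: 3640/9 ≈ 404.44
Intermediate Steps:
g(S) = 4 + S/9
r = 16/9 (r = -7 + (5 - (-1)*(4 + (⅑)*(-2))) = -7 + (5 - (-1)*(4 - 2/9)) = -7 + (5 - (-1)*34/9) = -7 + (5 - 1*(-34/9)) = -7 + (5 + 34/9) = -7 + 79/9 = 16/9 ≈ 1.7778)
-20*((-9 - 1*13) + r) = -20*((-9 - 1*13) + 16/9) = -20*((-9 - 13) + 16/9) = -20*(-22 + 16/9) = -20*(-182/9) = 3640/9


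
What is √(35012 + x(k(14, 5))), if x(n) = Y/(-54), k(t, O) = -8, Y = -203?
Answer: √11345106/18 ≈ 187.13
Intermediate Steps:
x(n) = 203/54 (x(n) = -203/(-54) = -203*(-1/54) = 203/54)
√(35012 + x(k(14, 5))) = √(35012 + 203/54) = √(1890851/54) = √11345106/18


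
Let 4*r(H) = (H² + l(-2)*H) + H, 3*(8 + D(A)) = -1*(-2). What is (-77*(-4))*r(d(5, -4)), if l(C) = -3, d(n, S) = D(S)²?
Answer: 17366888/81 ≈ 2.1441e+5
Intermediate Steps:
D(A) = -22/3 (D(A) = -8 + (-1*(-2))/3 = -8 + (⅓)*2 = -8 + ⅔ = -22/3)
d(n, S) = 484/9 (d(n, S) = (-22/3)² = 484/9)
r(H) = -H/2 + H²/4 (r(H) = ((H² - 3*H) + H)/4 = (H² - 2*H)/4 = -H/2 + H²/4)
(-77*(-4))*r(d(5, -4)) = (-77*(-4))*((¼)*(484/9)*(-2 + 484/9)) = (-11*(-28))*((¼)*(484/9)*(466/9)) = 308*(56386/81) = 17366888/81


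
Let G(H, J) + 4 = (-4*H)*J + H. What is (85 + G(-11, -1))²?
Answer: 676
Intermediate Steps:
G(H, J) = -4 + H - 4*H*J (G(H, J) = -4 + ((-4*H)*J + H) = -4 + (-4*H*J + H) = -4 + (H - 4*H*J) = -4 + H - 4*H*J)
(85 + G(-11, -1))² = (85 + (-4 - 11 - 4*(-11)*(-1)))² = (85 + (-4 - 11 - 44))² = (85 - 59)² = 26² = 676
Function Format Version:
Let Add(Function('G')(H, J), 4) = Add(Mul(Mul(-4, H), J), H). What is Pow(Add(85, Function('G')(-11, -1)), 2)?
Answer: 676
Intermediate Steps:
Function('G')(H, J) = Add(-4, H, Mul(-4, H, J)) (Function('G')(H, J) = Add(-4, Add(Mul(Mul(-4, H), J), H)) = Add(-4, Add(Mul(-4, H, J), H)) = Add(-4, Add(H, Mul(-4, H, J))) = Add(-4, H, Mul(-4, H, J)))
Pow(Add(85, Function('G')(-11, -1)), 2) = Pow(Add(85, Add(-4, -11, Mul(-4, -11, -1))), 2) = Pow(Add(85, Add(-4, -11, -44)), 2) = Pow(Add(85, -59), 2) = Pow(26, 2) = 676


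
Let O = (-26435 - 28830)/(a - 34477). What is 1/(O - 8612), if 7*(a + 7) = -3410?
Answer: -244798/2107813521 ≈ -0.00011614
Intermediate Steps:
a = -3459/7 (a = -7 + (⅐)*(-3410) = -7 - 3410/7 = -3459/7 ≈ -494.14)
O = 386855/244798 (O = (-26435 - 28830)/(-3459/7 - 34477) = -55265/(-244798/7) = -55265*(-7/244798) = 386855/244798 ≈ 1.5803)
1/(O - 8612) = 1/(386855/244798 - 8612) = 1/(-2107813521/244798) = -244798/2107813521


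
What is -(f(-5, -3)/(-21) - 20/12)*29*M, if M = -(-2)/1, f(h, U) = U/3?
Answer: 1972/21 ≈ 93.905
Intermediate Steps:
f(h, U) = U/3 (f(h, U) = U*(1/3) = U/3)
M = 2 (M = -(-2) = -1*(-2) = 2)
-(f(-5, -3)/(-21) - 20/12)*29*M = -(((1/3)*(-3))/(-21) - 20/12)*29*2 = -(-1*(-1/21) - 20*1/12)*29*2 = -(1/21 - 5/3)*29*2 = -(-34/21*29)*2 = -(-986)*2/21 = -1*(-1972/21) = 1972/21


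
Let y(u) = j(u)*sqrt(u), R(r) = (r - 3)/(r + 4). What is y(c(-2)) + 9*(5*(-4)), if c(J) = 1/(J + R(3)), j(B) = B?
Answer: -180 - I*sqrt(2)/4 ≈ -180.0 - 0.35355*I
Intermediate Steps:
R(r) = (-3 + r)/(4 + r)
c(J) = 1/J (c(J) = 1/(J + (-3 + 3)/(4 + 3)) = 1/(J + 0/7) = 1/(J + (1/7)*0) = 1/(J + 0) = 1/J)
y(u) = u**(3/2) (y(u) = u*sqrt(u) = u**(3/2))
y(c(-2)) + 9*(5*(-4)) = (1/(-2))**(3/2) + 9*(5*(-4)) = (-1/2)**(3/2) + 9*(-20) = -I*sqrt(2)/4 - 180 = -180 - I*sqrt(2)/4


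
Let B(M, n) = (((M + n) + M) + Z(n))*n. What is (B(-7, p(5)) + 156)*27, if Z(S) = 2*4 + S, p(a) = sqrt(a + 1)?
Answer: 4536 - 162*sqrt(6) ≈ 4139.2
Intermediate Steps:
p(a) = sqrt(1 + a)
Z(S) = 8 + S
B(M, n) = n*(8 + 2*M + 2*n) (B(M, n) = (((M + n) + M) + (8 + n))*n = ((n + 2*M) + (8 + n))*n = (8 + 2*M + 2*n)*n = n*(8 + 2*M + 2*n))
(B(-7, p(5)) + 156)*27 = (2*sqrt(1 + 5)*(4 - 7 + sqrt(1 + 5)) + 156)*27 = (2*sqrt(6)*(4 - 7 + sqrt(6)) + 156)*27 = (2*sqrt(6)*(-3 + sqrt(6)) + 156)*27 = (156 + 2*sqrt(6)*(-3 + sqrt(6)))*27 = 4212 + 54*sqrt(6)*(-3 + sqrt(6))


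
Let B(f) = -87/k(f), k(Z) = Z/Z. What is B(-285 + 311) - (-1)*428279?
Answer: 428192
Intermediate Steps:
k(Z) = 1
B(f) = -87 (B(f) = -87/1 = -87*1 = -87)
B(-285 + 311) - (-1)*428279 = -87 - (-1)*428279 = -87 - 1*(-428279) = -87 + 428279 = 428192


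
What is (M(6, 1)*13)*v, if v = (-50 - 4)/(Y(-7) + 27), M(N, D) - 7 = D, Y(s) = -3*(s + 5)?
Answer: -1872/11 ≈ -170.18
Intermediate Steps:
Y(s) = -15 - 3*s (Y(s) = -3*(5 + s) = -15 - 3*s)
M(N, D) = 7 + D
v = -18/11 (v = (-50 - 4)/((-15 - 3*(-7)) + 27) = -54/((-15 + 21) + 27) = -54/(6 + 27) = -54/33 = -54*1/33 = -18/11 ≈ -1.6364)
(M(6, 1)*13)*v = ((7 + 1)*13)*(-18/11) = (8*13)*(-18/11) = 104*(-18/11) = -1872/11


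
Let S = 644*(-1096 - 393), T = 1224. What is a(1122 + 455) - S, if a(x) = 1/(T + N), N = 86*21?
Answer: 2905515481/3030 ≈ 9.5892e+5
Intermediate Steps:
S = -958916 (S = 644*(-1489) = -958916)
N = 1806
a(x) = 1/3030 (a(x) = 1/(1224 + 1806) = 1/3030)
a(1122 + 455) - S = 1/3030 - 1*(-958916) = 1/3030 + 958916 = 2905515481/3030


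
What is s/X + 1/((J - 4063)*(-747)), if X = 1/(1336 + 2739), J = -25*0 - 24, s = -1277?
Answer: -15887067833474/3052989 ≈ -5.2038e+6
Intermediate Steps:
J = -24 (J = 0 - 24 = -24)
X = 1/4075 ≈ 0.00024540
s/X + 1/((J - 4063)*(-747)) = -1277/1/4075 + 1/(-24 - 4063*(-747)) = -1277*4075 - 1/747/(-4087) = -5203775 - 1/4087*(-1/747) = -5203775 + 1/3052989 = -15887067833474/3052989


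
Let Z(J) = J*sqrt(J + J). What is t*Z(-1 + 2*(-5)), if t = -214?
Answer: 2354*I*sqrt(22) ≈ 11041.0*I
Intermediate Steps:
Z(J) = sqrt(2)*J**(3/2) (Z(J) = J*sqrt(2*J) = J*(sqrt(2)*sqrt(J)) = sqrt(2)*J**(3/2))
t*Z(-1 + 2*(-5)) = -214*sqrt(2)*(-1 + 2*(-5))**(3/2) = -214*sqrt(2)*(-1 - 10)**(3/2) = -214*sqrt(2)*(-11)**(3/2) = -214*sqrt(2)*(-11*I*sqrt(11)) = -(-2354)*I*sqrt(22) = 2354*I*sqrt(22)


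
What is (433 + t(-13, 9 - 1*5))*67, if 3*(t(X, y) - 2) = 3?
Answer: 29212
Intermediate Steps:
t(X, y) = 3 (t(X, y) = 2 + (⅓)*3 = 2 + 1 = 3)
(433 + t(-13, 9 - 1*5))*67 = (433 + 3)*67 = 436*67 = 29212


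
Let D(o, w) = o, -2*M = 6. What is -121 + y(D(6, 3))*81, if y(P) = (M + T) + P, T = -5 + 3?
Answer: -40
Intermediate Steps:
T = -2
M = -3 (M = -1/2*6 = -3)
y(P) = -5 + P (y(P) = (-3 - 2) + P = -5 + P)
-121 + y(D(6, 3))*81 = -121 + (-5 + 6)*81 = -121 + 1*81 = -121 + 81 = -40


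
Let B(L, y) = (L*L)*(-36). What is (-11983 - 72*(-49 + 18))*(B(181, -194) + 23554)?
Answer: 11270615342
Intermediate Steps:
B(L, y) = -36*L² (B(L, y) = L²*(-36) = -36*L²)
(-11983 - 72*(-49 + 18))*(B(181, -194) + 23554) = (-11983 - 72*(-49 + 18))*(-36*181² + 23554) = (-11983 - 72*(-31))*(-36*32761 + 23554) = (-11983 + 2232)*(-1179396 + 23554) = -9751*(-1155842) = 11270615342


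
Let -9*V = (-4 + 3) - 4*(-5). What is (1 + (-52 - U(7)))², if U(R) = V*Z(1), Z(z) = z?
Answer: 193600/81 ≈ 2390.1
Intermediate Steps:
V = -19/9 (V = -((-4 + 3) - 4*(-5))/9 = -(-1 + 20)/9 = -⅑*19 = -19/9 ≈ -2.1111)
U(R) = -19/9 (U(R) = -19/9*1 = -19/9)
(1 + (-52 - U(7)))² = (1 + (-52 - 1*(-19/9)))² = (1 + (-52 + 19/9))² = (1 - 449/9)² = (-440/9)² = 193600/81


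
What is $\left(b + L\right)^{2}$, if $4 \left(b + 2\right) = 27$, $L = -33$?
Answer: $\frac{12769}{16} \approx 798.06$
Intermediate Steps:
$b = \frac{19}{4}$ ($b = -2 + \frac{1}{4} \cdot 27 = -2 + \frac{27}{4} = \frac{19}{4} \approx 4.75$)
$\left(b + L\right)^{2} = \left(\frac{19}{4} - 33\right)^{2} = \left(- \frac{113}{4}\right)^{2} = \frac{12769}{16}$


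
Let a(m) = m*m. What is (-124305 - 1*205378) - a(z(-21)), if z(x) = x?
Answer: -330124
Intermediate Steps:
a(m) = m**2
(-124305 - 1*205378) - a(z(-21)) = (-124305 - 1*205378) - 1*(-21)**2 = (-124305 - 205378) - 1*441 = -329683 - 441 = -330124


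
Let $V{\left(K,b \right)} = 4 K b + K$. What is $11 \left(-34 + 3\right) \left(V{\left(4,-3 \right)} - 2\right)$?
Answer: $15686$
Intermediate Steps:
$V{\left(K,b \right)} = K + 4 K b$ ($V{\left(K,b \right)} = 4 K b + K = K + 4 K b$)
$11 \left(-34 + 3\right) \left(V{\left(4,-3 \right)} - 2\right) = 11 \left(-34 + 3\right) \left(4 \left(1 + 4 \left(-3\right)\right) - 2\right) = 11 \left(- 31 \left(4 \left(1 - 12\right) - 2\right)\right) = 11 \left(- 31 \left(4 \left(-11\right) - 2\right)\right) = 11 \left(- 31 \left(-44 - 2\right)\right) = 11 \left(\left(-31\right) \left(-46\right)\right) = 11 \cdot 1426 = 15686$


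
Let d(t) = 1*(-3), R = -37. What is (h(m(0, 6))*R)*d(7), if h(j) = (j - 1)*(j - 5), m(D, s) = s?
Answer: 555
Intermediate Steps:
h(j) = (-1 + j)*(-5 + j)
d(t) = -3
(h(m(0, 6))*R)*d(7) = ((5 + 6² - 6*6)*(-37))*(-3) = ((5 + 36 - 36)*(-37))*(-3) = (5*(-37))*(-3) = -185*(-3) = 555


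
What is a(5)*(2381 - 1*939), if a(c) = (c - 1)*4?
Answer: 23072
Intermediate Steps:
a(c) = -4 + 4*c (a(c) = (-1 + c)*4 = -4 + 4*c)
a(5)*(2381 - 1*939) = (-4 + 4*5)*(2381 - 1*939) = (-4 + 20)*(2381 - 939) = 16*1442 = 23072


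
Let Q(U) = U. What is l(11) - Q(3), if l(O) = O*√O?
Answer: -3 + 11*√11 ≈ 33.483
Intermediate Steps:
l(O) = O^(3/2)
l(11) - Q(3) = 11^(3/2) - 1*3 = 11*√11 - 3 = -3 + 11*√11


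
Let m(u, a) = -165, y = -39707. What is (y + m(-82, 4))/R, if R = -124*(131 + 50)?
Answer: 9968/5611 ≈ 1.7765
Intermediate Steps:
R = -22444 (R = -124*181 = -22444)
(y + m(-82, 4))/R = (-39707 - 165)/(-22444) = -39872*(-1/22444) = 9968/5611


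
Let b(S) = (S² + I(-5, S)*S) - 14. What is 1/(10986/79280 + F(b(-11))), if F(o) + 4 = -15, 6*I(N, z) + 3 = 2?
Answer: -39640/747667 ≈ -0.053018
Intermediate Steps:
I(N, z) = -⅙ (I(N, z) = -½ + (⅙)*2 = -½ + ⅓ = -⅙)
b(S) = -14 + S² - S/6 (b(S) = (S² - S/6) - 14 = -14 + S² - S/6)
F(o) = -19 (F(o) = -4 - 15 = -19)
1/(10986/79280 + F(b(-11))) = 1/(10986/79280 - 19) = 1/(10986*(1/79280) - 19) = 1/(5493/39640 - 19) = 1/(-747667/39640) = -39640/747667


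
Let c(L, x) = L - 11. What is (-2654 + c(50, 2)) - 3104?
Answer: -5719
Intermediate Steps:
c(L, x) = -11 + L
(-2654 + c(50, 2)) - 3104 = (-2654 + (-11 + 50)) - 3104 = (-2654 + 39) - 3104 = -2615 - 3104 = -5719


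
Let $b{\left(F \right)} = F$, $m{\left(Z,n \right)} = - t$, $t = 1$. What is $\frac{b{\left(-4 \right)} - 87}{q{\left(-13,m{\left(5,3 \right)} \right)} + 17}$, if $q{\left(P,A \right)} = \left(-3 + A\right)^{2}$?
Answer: $- \frac{91}{33} \approx -2.7576$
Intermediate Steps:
$m{\left(Z,n \right)} = -1$ ($m{\left(Z,n \right)} = \left(-1\right) 1 = -1$)
$\frac{b{\left(-4 \right)} - 87}{q{\left(-13,m{\left(5,3 \right)} \right)} + 17} = \frac{-4 - 87}{\left(-3 - 1\right)^{2} + 17} = - \frac{91}{\left(-4\right)^{2} + 17} = - \frac{91}{16 + 17} = - \frac{91}{33}$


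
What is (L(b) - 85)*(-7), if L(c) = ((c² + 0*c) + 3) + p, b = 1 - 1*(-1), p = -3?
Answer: 567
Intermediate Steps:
b = 2 (b = 1 + 1 = 2)
L(c) = c² (L(c) = ((c² + 0*c) + 3) - 3 = ((c² + 0) + 3) - 3 = (c² + 3) - 3 = (3 + c²) - 3 = c²)
(L(b) - 85)*(-7) = (2² - 85)*(-7) = (4 - 85)*(-7) = -81*(-7) = 567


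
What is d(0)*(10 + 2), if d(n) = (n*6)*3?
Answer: 0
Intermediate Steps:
d(n) = 18*n (d(n) = (6*n)*3 = 18*n)
d(0)*(10 + 2) = (18*0)*(10 + 2) = 0*12 = 0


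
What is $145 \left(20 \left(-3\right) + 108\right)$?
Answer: $6960$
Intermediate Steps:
$145 \left(20 \left(-3\right) + 108\right) = 145 \left(-60 + 108\right) = 145 \cdot 48 = 6960$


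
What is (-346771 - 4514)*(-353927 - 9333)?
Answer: 127607789100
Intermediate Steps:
(-346771 - 4514)*(-353927 - 9333) = -351285*(-363260) = 127607789100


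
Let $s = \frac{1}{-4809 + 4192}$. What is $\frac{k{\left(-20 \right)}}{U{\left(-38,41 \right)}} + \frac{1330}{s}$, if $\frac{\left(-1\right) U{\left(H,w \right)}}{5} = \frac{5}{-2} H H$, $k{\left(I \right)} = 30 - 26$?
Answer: $- \frac{7406005248}{9025} \approx -8.2061 \cdot 10^{5}$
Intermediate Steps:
$k{\left(I \right)} = 4$
$U{\left(H,w \right)} = \frac{25 H^{2}}{2}$ ($U{\left(H,w \right)} = - 5 \frac{5}{-2} H H = - 5 \cdot 5 \left(- \frac{1}{2}\right) H H = - 5 - \frac{5 H}{2} H = - 5 \left(- \frac{5 H^{2}}{2}\right) = \frac{25 H^{2}}{2}$)
$s = - \frac{1}{617}$ ($s = \frac{1}{-617} = - \frac{1}{617} \approx -0.0016207$)
$\frac{k{\left(-20 \right)}}{U{\left(-38,41 \right)}} + \frac{1330}{s} = \frac{4}{\frac{25}{2} \left(-38\right)^{2}} + \frac{1330}{- \frac{1}{617}} = \frac{4}{\frac{25}{2} \cdot 1444} + 1330 \left(-617\right) = \frac{4}{18050} - 820610 = 4 \cdot \frac{1}{18050} - 820610 = \frac{2}{9025} - 820610 = - \frac{7406005248}{9025}$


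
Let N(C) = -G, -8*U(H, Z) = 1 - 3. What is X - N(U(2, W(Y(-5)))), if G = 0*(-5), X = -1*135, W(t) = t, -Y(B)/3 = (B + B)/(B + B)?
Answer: -135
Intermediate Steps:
Y(B) = -3 (Y(B) = -3*(B + B)/(B + B) = -3*2*B/(2*B) = -3*2*B*1/(2*B) = -3*1 = -3)
X = -135
G = 0
U(H, Z) = ¼ (U(H, Z) = -(1 - 3)/8 = -⅛*(-2) = ¼)
N(C) = 0 (N(C) = -1*0 = 0)
X - N(U(2, W(Y(-5)))) = -135 - 1*0 = -135 + 0 = -135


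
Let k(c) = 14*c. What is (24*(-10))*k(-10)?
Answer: 33600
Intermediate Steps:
(24*(-10))*k(-10) = (24*(-10))*(14*(-10)) = -240*(-140) = 33600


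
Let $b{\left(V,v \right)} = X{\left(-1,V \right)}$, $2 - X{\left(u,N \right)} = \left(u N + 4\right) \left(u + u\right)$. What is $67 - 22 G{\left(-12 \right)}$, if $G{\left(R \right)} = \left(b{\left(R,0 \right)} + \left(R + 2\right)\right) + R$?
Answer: $-197$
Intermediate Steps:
$X{\left(u,N \right)} = 2 - 2 u \left(4 + N u\right)$ ($X{\left(u,N \right)} = 2 - \left(u N + 4\right) \left(u + u\right) = 2 - \left(N u + 4\right) 2 u = 2 - \left(4 + N u\right) 2 u = 2 - 2 u \left(4 + N u\right)$)
$b{\left(V,v \right)} = 10 - 2 V$ ($b{\left(V,v \right)} = 2 - -8 - 2 V \left(-1\right)^{2} = 2 + 8 - 2 V 1 = 2 + 8 - 2 V = 10 - 2 V$)
$G{\left(R \right)} = 12$ ($G{\left(R \right)} = \left(\left(10 - 2 R\right) + \left(R + 2\right)\right) + R = \left(\left(10 - 2 R\right) + \left(2 + R\right)\right) + R = \left(12 - R\right) + R = 12$)
$67 - 22 G{\left(-12 \right)} = 67 - 264 = -197$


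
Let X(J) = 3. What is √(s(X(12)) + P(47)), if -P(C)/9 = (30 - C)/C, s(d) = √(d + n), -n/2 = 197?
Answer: √(7191 + 2209*I*√391)/47 ≈ 3.4129 + 2.8969*I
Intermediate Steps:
n = -394 (n = -2*197 = -394)
s(d) = √(-394 + d) (s(d) = √(d - 394) = √(-394 + d))
P(C) = -9*(30 - C)/C
√(s(X(12)) + P(47)) = √(√(-394 + 3) + (9 - 270/47)) = √(√(-391) + (9 - 270*1/47)) = √(I*√391 + (9 - 270/47)) = √(I*√391 + 153/47) = √(153/47 + I*√391)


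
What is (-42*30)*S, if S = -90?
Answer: 113400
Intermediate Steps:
(-42*30)*S = -42*30*(-90) = -1260*(-90) = 113400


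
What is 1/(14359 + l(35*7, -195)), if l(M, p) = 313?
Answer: 1/14672 ≈ 6.8157e-5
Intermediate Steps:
1/(14359 + l(35*7, -195)) = 1/(14359 + 313) = 1/14672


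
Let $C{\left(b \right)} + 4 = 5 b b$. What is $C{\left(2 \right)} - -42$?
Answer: $58$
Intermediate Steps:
$C{\left(b \right)} = -4 + 5 b^{2}$ ($C{\left(b \right)} = -4 + 5 b b = -4 + 5 b^{2}$)
$C{\left(2 \right)} - -42 = \left(-4 + 5 \cdot 2^{2}\right) - -42 = \left(-4 + 5 \cdot 4\right) + 42 = \left(-4 + 20\right) + 42 = 16 + 42 = 58$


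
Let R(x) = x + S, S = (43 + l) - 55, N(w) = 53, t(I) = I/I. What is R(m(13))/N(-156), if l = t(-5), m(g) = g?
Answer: 2/53 ≈ 0.037736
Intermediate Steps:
t(I) = 1
l = 1
S = -11 (S = (43 + 1) - 55 = 44 - 55 = -11)
R(x) = -11 + x (R(x) = x - 11 = -11 + x)
R(m(13))/N(-156) = (-11 + 13)/53 = 2*(1/53) = 2/53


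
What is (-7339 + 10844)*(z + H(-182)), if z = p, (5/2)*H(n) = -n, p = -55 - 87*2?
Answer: -547481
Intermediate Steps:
p = -229 (p = -55 - 174 = -229)
H(n) = -2*n/5 (H(n) = 2*(-n)/5 = -2*n/5)
z = -229
(-7339 + 10844)*(z + H(-182)) = (-7339 + 10844)*(-229 - ⅖*(-182)) = 3505*(-229 + 364/5) = 3505*(-781/5) = -547481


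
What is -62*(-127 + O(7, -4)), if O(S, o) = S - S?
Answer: 7874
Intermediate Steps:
O(S, o) = 0
-62*(-127 + O(7, -4)) = -62*(-127 + 0) = -62*(-127) = 7874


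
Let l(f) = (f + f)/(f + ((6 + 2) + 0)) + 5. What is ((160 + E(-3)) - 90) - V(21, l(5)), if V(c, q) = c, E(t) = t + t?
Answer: 43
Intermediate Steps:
E(t) = 2*t
l(f) = 5 + 2*f/(8 + f) (l(f) = (2*f)/(f + (8 + 0)) + 5 = (2*f)/(f + 8) + 5 = (2*f)/(8 + f) + 5 = 2*f/(8 + f) + 5 = 5 + 2*f/(8 + f))
((160 + E(-3)) - 90) - V(21, l(5)) = ((160 + 2*(-3)) - 90) - 1*21 = ((160 - 6) - 90) - 21 = (154 - 90) - 21 = 64 - 21 = 43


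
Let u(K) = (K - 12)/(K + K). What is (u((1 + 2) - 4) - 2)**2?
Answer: 81/4 ≈ 20.250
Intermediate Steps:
u(K) = (-12 + K)/(2*K) (u(K) = (-12 + K)/((2*K)) = (-12 + K)*(1/(2*K)) = (-12 + K)/(2*K))
(u((1 + 2) - 4) - 2)**2 = ((-12 + ((1 + 2) - 4))/(2*((1 + 2) - 4)) - 2)**2 = ((-12 + (3 - 4))/(2*(3 - 4)) - 2)**2 = ((1/2)*(-12 - 1)/(-1) - 2)**2 = ((1/2)*(-1)*(-13) - 2)**2 = (13/2 - 2)**2 = (9/2)**2 = 81/4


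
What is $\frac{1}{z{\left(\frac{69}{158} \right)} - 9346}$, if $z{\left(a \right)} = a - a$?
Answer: $- \frac{1}{9346} \approx -0.000107$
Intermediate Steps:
$z{\left(a \right)} = 0$
$\frac{1}{z{\left(\frac{69}{158} \right)} - 9346} = \frac{1}{0 - 9346} = \frac{1}{-9346} = - \frac{1}{9346}$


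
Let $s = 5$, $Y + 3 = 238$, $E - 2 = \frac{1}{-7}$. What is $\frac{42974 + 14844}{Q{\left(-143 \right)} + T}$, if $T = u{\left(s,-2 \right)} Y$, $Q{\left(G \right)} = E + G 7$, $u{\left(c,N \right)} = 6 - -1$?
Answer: $\frac{404726}{4521} \approx 89.521$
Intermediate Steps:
$E = \frac{13}{7}$ ($E = 2 + \frac{1}{-7} = 2 - \frac{1}{7} = \frac{13}{7} \approx 1.8571$)
$Y = 235$ ($Y = -3 + 238 = 235$)
$u{\left(c,N \right)} = 7$ ($u{\left(c,N \right)} = 6 + 1 = 7$)
$Q{\left(G \right)} = \frac{13}{7} + 7 G$ ($Q{\left(G \right)} = \frac{13}{7} + G 7 = \frac{13}{7} + 7 G$)
$T = 1645$ ($T = 7 \cdot 235 = 1645$)
$\frac{42974 + 14844}{Q{\left(-143 \right)} + T} = \frac{42974 + 14844}{\left(\frac{13}{7} + 7 \left(-143\right)\right) + 1645} = \frac{57818}{\left(\frac{13}{7} - 1001\right) + 1645} = \frac{57818}{- \frac{6994}{7} + 1645} = \frac{57818}{\frac{4521}{7}} = 57818 \cdot \frac{7}{4521} = \frac{404726}{4521}$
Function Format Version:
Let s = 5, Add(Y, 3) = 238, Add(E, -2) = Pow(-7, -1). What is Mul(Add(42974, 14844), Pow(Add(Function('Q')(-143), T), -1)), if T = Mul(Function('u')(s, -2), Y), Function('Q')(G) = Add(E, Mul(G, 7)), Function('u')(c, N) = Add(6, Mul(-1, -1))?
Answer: Rational(404726, 4521) ≈ 89.521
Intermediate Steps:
E = Rational(13, 7) (E = Add(2, Pow(-7, -1)) = Add(2, Rational(-1, 7)) = Rational(13, 7) ≈ 1.8571)
Y = 235 (Y = Add(-3, 238) = 235)
Function('u')(c, N) = 7 (Function('u')(c, N) = Add(6, 1) = 7)
Function('Q')(G) = Add(Rational(13, 7), Mul(7, G)) (Function('Q')(G) = Add(Rational(13, 7), Mul(G, 7)) = Add(Rational(13, 7), Mul(7, G)))
T = 1645 (T = Mul(7, 235) = 1645)
Mul(Add(42974, 14844), Pow(Add(Function('Q')(-143), T), -1)) = Mul(Add(42974, 14844), Pow(Add(Add(Rational(13, 7), Mul(7, -143)), 1645), -1)) = Mul(57818, Pow(Add(Add(Rational(13, 7), -1001), 1645), -1)) = Mul(57818, Pow(Add(Rational(-6994, 7), 1645), -1)) = Mul(57818, Pow(Rational(4521, 7), -1)) = Mul(57818, Rational(7, 4521)) = Rational(404726, 4521)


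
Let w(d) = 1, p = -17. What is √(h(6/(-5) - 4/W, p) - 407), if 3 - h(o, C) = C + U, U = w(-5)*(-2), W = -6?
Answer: I*√385 ≈ 19.621*I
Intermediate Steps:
U = -2 (U = 1*(-2) = -2)
h(o, C) = 5 - C (h(o, C) = 3 - (C - 2) = 3 - (-2 + C) = 3 + (2 - C) = 5 - C)
√(h(6/(-5) - 4/W, p) - 407) = √((5 - 1*(-17)) - 407) = √((5 + 17) - 407) = √(22 - 407) = √(-385) = I*√385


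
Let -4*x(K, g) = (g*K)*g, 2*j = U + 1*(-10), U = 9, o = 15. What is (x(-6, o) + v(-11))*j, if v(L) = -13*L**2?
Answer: 2471/4 ≈ 617.75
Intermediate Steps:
j = -1/2 (j = (9 + 1*(-10))/2 = (9 - 10)/2 = (1/2)*(-1) = -1/2 ≈ -0.50000)
x(K, g) = -K*g**2/4 (x(K, g) = -g*K*g/4 = -K*g*g/4 = -K*g**2/4)
(x(-6, o) + v(-11))*j = (-1/4*(-6)*15**2 - 13*(-11)**2)*(-1/2) = (-1/4*(-6)*225 - 13*121)*(-1/2) = (675/2 - 1573)*(-1/2) = -2471/2*(-1/2) = 2471/4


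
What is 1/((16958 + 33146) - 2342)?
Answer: 1/47762 ≈ 2.0937e-5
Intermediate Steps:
1/((16958 + 33146) - 2342) = 1/(50104 - 2342) = 1/47762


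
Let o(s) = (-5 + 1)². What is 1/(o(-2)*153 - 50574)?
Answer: -1/48126 ≈ -2.0779e-5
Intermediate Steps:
o(s) = 16 (o(s) = (-4)² = 16)
1/(o(-2)*153 - 50574) = 1/(16*153 - 50574) = 1/(2448 - 50574) = 1/(-48126) = -1/48126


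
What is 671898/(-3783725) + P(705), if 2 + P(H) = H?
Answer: 2659286777/3783725 ≈ 702.82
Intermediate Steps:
P(H) = -2 + H
671898/(-3783725) + P(705) = 671898/(-3783725) + (-2 + 705) = 671898*(-1/3783725) + 703 = -671898/3783725 + 703 = 2659286777/3783725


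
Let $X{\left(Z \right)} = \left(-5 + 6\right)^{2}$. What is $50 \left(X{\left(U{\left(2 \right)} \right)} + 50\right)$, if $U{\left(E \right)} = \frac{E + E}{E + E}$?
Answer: $2550$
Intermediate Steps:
$U{\left(E \right)} = 1$ ($U{\left(E \right)} = \frac{2 E}{2 E} = 2 E \frac{1}{2 E} = 1$)
$X{\left(Z \right)} = 1$ ($X{\left(Z \right)} = 1^{2} = 1$)
$50 \left(X{\left(U{\left(2 \right)} \right)} + 50\right) = 50 \left(1 + 50\right) = 50 \cdot 51 = 2550$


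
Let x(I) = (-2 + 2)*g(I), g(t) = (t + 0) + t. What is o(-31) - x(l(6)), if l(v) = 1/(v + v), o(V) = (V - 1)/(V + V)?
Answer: 16/31 ≈ 0.51613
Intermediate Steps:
g(t) = 2*t (g(t) = t + t = 2*t)
o(V) = (-1 + V)/(2*V) (o(V) = (-1 + V)/((2*V)) = (-1 + V)*(1/(2*V)) = (-1 + V)/(2*V))
l(v) = 1/(2*v)
x(I) = 0 (x(I) = (-2 + 2)*(2*I) = 0*(2*I) = 0)
o(-31) - x(l(6)) = (1/2)*(-1 - 31)/(-31) - 1*0 = (1/2)*(-1/31)*(-32) + 0 = 16/31 + 0 = 16/31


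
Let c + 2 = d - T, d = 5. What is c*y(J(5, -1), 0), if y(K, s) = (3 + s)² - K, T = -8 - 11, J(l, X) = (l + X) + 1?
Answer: 88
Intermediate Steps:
J(l, X) = 1 + X + l (J(l, X) = (X + l) + 1 = 1 + X + l)
T = -19
c = 22 (c = -2 + (5 - 1*(-19)) = -2 + (5 + 19) = -2 + 24 = 22)
c*y(J(5, -1), 0) = 22*((3 + 0)² - (1 - 1 + 5)) = 22*(3² - 1*5) = 22*(9 - 5) = 22*4 = 88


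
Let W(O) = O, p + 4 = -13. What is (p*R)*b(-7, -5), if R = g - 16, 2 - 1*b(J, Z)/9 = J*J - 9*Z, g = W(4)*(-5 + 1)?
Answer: -450432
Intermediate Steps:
p = -17 (p = -4 - 13 = -17)
g = -16 (g = 4*(-5 + 1) = 4*(-4) = -16)
b(J, Z) = 18 - 9*J² + 81*Z (b(J, Z) = 18 - 9*(J*J - 9*Z) = 18 - 9*(J² - 9*Z) = 18 + (-9*J² + 81*Z) = 18 - 9*J² + 81*Z)
R = -32 (R = -16 - 16 = -32)
(p*R)*b(-7, -5) = (-17*(-32))*(18 - 9*(-7)² + 81*(-5)) = 544*(18 - 9*49 - 405) = 544*(18 - 441 - 405) = 544*(-828) = -450432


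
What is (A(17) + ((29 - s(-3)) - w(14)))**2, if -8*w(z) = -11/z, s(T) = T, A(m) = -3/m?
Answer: 3648764025/3625216 ≈ 1006.5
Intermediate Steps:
w(z) = 11/(8*z) (w(z) = -(-11)/(8*z) = 11/(8*z))
(A(17) + ((29 - s(-3)) - w(14)))**2 = (-3/17 + ((29 - 1*(-3)) - 11/(8*14)))**2 = (-3*1/17 + ((29 + 3) - 11/(8*14)))**2 = (-3/17 + (32 - 1*11/112))**2 = (-3/17 + (32 - 11/112))**2 = (-3/17 + 3573/112)**2 = (60405/1904)**2 = 3648764025/3625216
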